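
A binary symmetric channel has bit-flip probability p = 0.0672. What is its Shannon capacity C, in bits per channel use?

For BSC with error probability p:
C = 1 - H(p) where H(p) is binary entropy
H(0.0672) = -0.0672 × log₂(0.0672) - 0.9328 × log₂(0.9328)
H(p) = 0.3554
C = 1 - 0.3554 = 0.6446 bits/use


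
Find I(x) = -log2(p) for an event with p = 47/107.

Information content I(x) = -log₂(p(x))
I = -log₂(47/107) = -log₂(0.4393)
I = 1.1869 bits


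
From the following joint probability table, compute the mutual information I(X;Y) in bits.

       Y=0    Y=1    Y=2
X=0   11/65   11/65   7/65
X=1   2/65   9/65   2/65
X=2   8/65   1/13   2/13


H(X) = 1.5142, H(Y) = 1.5755, H(X,Y) = 2.9898
I(X;Y) = H(X) + H(Y) - H(X,Y) = 0.0999 bits


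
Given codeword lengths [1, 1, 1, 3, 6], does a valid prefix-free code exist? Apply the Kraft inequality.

Kraft inequality: Σ 2^(-l_i) ≤ 1 for prefix-free code
Calculating: 2^(-1) + 2^(-1) + 2^(-1) + 2^(-3) + 2^(-6)
= 0.5 + 0.5 + 0.5 + 0.125 + 0.015625
= 1.6406
Since 1.6406 > 1, prefix-free code does not exist


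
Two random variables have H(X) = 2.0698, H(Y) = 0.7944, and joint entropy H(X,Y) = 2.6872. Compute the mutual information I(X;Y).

I(X;Y) = H(X) + H(Y) - H(X,Y)
I(X;Y) = 2.0698 + 0.7944 - 2.6872 = 0.177 bits


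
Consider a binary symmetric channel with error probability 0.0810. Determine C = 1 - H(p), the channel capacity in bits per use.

For BSC with error probability p:
C = 1 - H(p) where H(p) is binary entropy
H(0.0810) = -0.0810 × log₂(0.0810) - 0.9190 × log₂(0.9190)
H(p) = 0.4057
C = 1 - 0.4057 = 0.5943 bits/use


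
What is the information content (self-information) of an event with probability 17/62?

Information content I(x) = -log₂(p(x))
I = -log₂(17/62) = -log₂(0.2742)
I = 1.8667 bits


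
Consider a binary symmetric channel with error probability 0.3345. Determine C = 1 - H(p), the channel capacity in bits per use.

For BSC with error probability p:
C = 1 - H(p) where H(p) is binary entropy
H(0.3345) = -0.3345 × log₂(0.3345) - 0.6655 × log₂(0.6655)
H(p) = 0.9195
C = 1 - 0.9195 = 0.0805 bits/use


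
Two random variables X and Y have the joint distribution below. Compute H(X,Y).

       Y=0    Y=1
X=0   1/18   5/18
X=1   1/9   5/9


H(X,Y) = -Σ p(x,y) log₂ p(x,y)
  p(0,0)=1/18: -0.0556 × log₂(0.0556) = 0.2317
  p(0,1)=5/18: -0.2778 × log₂(0.2778) = 0.5133
  p(1,0)=1/9: -0.1111 × log₂(0.1111) = 0.3522
  p(1,1)=5/9: -0.5556 × log₂(0.5556) = 0.4711
H(X,Y) = 1.5683 bits


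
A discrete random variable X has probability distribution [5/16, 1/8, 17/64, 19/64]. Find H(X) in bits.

H(X) = -Σ p(x) log₂ p(x)
  -5/16 × log₂(5/16) = 0.5244
  -1/8 × log₂(1/8) = 0.3750
  -17/64 × log₂(17/64) = 0.5080
  -19/64 × log₂(19/64) = 0.5201
H(X) = 1.9276 bits


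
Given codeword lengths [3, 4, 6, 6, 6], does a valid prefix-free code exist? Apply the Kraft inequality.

Kraft inequality: Σ 2^(-l_i) ≤ 1 for prefix-free code
Calculating: 2^(-3) + 2^(-4) + 2^(-6) + 2^(-6) + 2^(-6)
= 0.125 + 0.0625 + 0.015625 + 0.015625 + 0.015625
= 0.2344
Since 0.2344 ≤ 1, prefix-free code exists


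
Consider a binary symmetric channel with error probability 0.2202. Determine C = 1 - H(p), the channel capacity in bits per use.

For BSC with error probability p:
C = 1 - H(p) where H(p) is binary entropy
H(0.2202) = -0.2202 × log₂(0.2202) - 0.7798 × log₂(0.7798)
H(p) = 0.7605
C = 1 - 0.7605 = 0.2395 bits/use


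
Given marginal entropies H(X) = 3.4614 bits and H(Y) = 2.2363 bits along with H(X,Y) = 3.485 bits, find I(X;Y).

I(X;Y) = H(X) + H(Y) - H(X,Y)
I(X;Y) = 3.4614 + 2.2363 - 3.485 = 2.2127 bits


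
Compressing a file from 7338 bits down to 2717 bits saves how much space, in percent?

Space savings = (1 - Compressed/Original) × 100%
= (1 - 2717/7338) × 100%
= 62.97%


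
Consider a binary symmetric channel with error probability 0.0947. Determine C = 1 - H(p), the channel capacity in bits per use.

For BSC with error probability p:
C = 1 - H(p) where H(p) is binary entropy
H(0.0947) = -0.0947 × log₂(0.0947) - 0.9053 × log₂(0.9053)
H(p) = 0.4520
C = 1 - 0.4520 = 0.5480 bits/use


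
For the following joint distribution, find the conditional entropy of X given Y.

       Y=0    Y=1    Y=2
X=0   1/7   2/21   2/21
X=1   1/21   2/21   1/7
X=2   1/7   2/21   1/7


H(X|Y) = Σ_y p(y) H(X|Y=y)
  p(Y=0) = 1/3, H(X|Y=0) = 1.4488
  p(Y=1) = 2/7, H(X|Y=1) = 1.5850
  p(Y=2) = 8/21, H(X|Y=2) = 1.5613
H(X|Y) = 0.3333×1.4488 + 0.2857×1.5850 + 0.3810×1.5613 = 1.5306 bits


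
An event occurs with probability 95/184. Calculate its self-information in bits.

Information content I(x) = -log₂(p(x))
I = -log₂(95/184) = -log₂(0.5163)
I = 0.9537 bits


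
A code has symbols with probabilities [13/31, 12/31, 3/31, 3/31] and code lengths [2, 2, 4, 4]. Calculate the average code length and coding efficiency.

Average length L = Σ p_i × l_i = 2.3871 bits
Entropy H = 1.7079 bits
Efficiency η = H/L × 100% = 71.55%


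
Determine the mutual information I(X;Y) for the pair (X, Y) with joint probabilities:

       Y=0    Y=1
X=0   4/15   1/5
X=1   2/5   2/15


H(X) = 0.9968, H(Y) = 0.9183, H(X,Y) = 1.8892
I(X;Y) = H(X) + H(Y) - H(X,Y) = 0.0258 bits


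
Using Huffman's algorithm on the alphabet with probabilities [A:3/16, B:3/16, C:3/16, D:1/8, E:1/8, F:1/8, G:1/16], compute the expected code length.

Huffman tree construction:
Combine smallest probabilities repeatedly
Resulting codes:
  A: 110 (length 3)
  B: 111 (length 3)
  C: 00 (length 2)
  D: 011 (length 3)
  E: 100 (length 3)
  F: 101 (length 3)
  G: 010 (length 3)
Average length = Σ p(s) × length(s) = 2.8125 bits


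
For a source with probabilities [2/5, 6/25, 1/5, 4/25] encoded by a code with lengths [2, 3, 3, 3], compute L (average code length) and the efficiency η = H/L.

Average length L = Σ p_i × l_i = 2.6000 bits
Entropy H = 1.9103 bits
Efficiency η = H/L × 100% = 73.47%


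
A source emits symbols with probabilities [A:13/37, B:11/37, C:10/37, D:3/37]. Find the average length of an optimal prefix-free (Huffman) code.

Huffman tree construction:
Combine smallest probabilities repeatedly
Resulting codes:
  A: 11 (length 2)
  B: 10 (length 2)
  C: 01 (length 2)
  D: 00 (length 2)
Average length = Σ p(s) × length(s) = 2.0000 bits


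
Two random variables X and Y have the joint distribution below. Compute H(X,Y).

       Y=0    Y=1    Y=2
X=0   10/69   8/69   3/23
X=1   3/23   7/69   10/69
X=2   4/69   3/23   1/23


H(X,Y) = -Σ p(x,y) log₂ p(x,y)
  p(0,0)=10/69: -0.1449 × log₂(0.1449) = 0.4039
  p(0,1)=8/69: -0.1159 × log₂(0.1159) = 0.3604
  p(0,2)=3/23: -0.1304 × log₂(0.1304) = 0.3833
  p(1,0)=3/23: -0.1304 × log₂(0.1304) = 0.3833
  p(1,1)=7/69: -0.1014 × log₂(0.1014) = 0.3349
  p(1,2)=10/69: -0.1449 × log₂(0.1449) = 0.4039
  p(2,0)=4/69: -0.0580 × log₂(0.0580) = 0.2382
  p(2,1)=3/23: -0.1304 × log₂(0.1304) = 0.3833
  p(2,2)=1/23: -0.0435 × log₂(0.0435) = 0.1967
H(X,Y) = 3.0878 bits


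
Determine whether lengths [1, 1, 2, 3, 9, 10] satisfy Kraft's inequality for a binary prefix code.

Kraft inequality: Σ 2^(-l_i) ≤ 1 for prefix-free code
Calculating: 2^(-1) + 2^(-1) + 2^(-2) + 2^(-3) + 2^(-9) + 2^(-10)
= 0.5 + 0.5 + 0.25 + 0.125 + 0.001953125 + 0.0009765625
= 1.3779
Since 1.3779 > 1, prefix-free code does not exist


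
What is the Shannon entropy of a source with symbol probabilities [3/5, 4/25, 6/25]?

H(X) = -Σ p(x) log₂ p(x)
  -3/5 × log₂(3/5) = 0.4422
  -4/25 × log₂(4/25) = 0.4230
  -6/25 × log₂(6/25) = 0.4941
H(X) = 1.3593 bits


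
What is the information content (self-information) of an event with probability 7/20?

Information content I(x) = -log₂(p(x))
I = -log₂(7/20) = -log₂(0.3500)
I = 1.5146 bits


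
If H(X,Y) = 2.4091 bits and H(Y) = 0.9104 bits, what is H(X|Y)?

Chain rule: H(X,Y) = H(X|Y) + H(Y)
H(X|Y) = H(X,Y) - H(Y) = 2.4091 - 0.9104 = 1.4987 bits


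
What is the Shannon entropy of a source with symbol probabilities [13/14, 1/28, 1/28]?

H(X) = -Σ p(x) log₂ p(x)
  -13/14 × log₂(13/14) = 0.0993
  -1/28 × log₂(1/28) = 0.1717
  -1/28 × log₂(1/28) = 0.1717
H(X) = 0.4427 bits


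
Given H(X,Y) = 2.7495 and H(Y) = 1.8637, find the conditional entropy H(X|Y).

Chain rule: H(X,Y) = H(X|Y) + H(Y)
H(X|Y) = H(X,Y) - H(Y) = 2.7495 - 1.8637 = 0.8858 bits


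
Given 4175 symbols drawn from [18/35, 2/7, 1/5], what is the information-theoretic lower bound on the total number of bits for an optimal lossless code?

Entropy H = 1.4742 bits/symbol
Minimum bits = H × n = 1.4742 × 4175
= 6154.60 bits


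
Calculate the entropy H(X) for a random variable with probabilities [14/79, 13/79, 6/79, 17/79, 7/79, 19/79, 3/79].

H(X) = -Σ p(x) log₂ p(x)
  -14/79 × log₂(14/79) = 0.4424
  -13/79 × log₂(13/79) = 0.4284
  -6/79 × log₂(6/79) = 0.2824
  -17/79 × log₂(17/79) = 0.4769
  -7/79 × log₂(7/79) = 0.3098
  -19/79 × log₂(19/79) = 0.4944
  -3/79 × log₂(3/79) = 0.1792
H(X) = 2.6136 bits


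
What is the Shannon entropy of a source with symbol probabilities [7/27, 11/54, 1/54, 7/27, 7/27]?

H(X) = -Σ p(x) log₂ p(x)
  -7/27 × log₂(7/27) = 0.5049
  -11/54 × log₂(11/54) = 0.4676
  -1/54 × log₂(1/54) = 0.1066
  -7/27 × log₂(7/27) = 0.5049
  -7/27 × log₂(7/27) = 0.5049
H(X) = 2.0889 bits


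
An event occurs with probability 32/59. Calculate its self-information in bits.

Information content I(x) = -log₂(p(x))
I = -log₂(32/59) = -log₂(0.5424)
I = 0.8826 bits


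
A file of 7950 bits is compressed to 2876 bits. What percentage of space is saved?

Space savings = (1 - Compressed/Original) × 100%
= (1 - 2876/7950) × 100%
= 63.82%


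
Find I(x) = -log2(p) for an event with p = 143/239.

Information content I(x) = -log₂(p(x))
I = -log₂(143/239) = -log₂(0.5983)
I = 0.7410 bits


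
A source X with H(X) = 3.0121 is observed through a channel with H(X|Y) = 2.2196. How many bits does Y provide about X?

I(X;Y) = H(X) - H(X|Y)
I(X;Y) = 3.0121 - 2.2196 = 0.7925 bits


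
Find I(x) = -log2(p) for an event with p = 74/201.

Information content I(x) = -log₂(p(x))
I = -log₂(74/201) = -log₂(0.3682)
I = 1.4416 bits


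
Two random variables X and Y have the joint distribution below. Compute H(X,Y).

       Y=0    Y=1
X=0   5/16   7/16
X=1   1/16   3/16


H(X,Y) = -Σ p(x,y) log₂ p(x,y)
  p(0,0)=5/16: -0.3125 × log₂(0.3125) = 0.5244
  p(0,1)=7/16: -0.4375 × log₂(0.4375) = 0.5218
  p(1,0)=1/16: -0.0625 × log₂(0.0625) = 0.2500
  p(1,1)=3/16: -0.1875 × log₂(0.1875) = 0.4528
H(X,Y) = 1.7490 bits


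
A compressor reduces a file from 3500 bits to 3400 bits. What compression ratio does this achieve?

Compression ratio = Original / Compressed
= 3500 / 3400 = 1.03:1


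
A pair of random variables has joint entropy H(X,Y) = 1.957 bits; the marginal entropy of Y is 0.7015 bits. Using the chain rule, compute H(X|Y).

Chain rule: H(X,Y) = H(X|Y) + H(Y)
H(X|Y) = H(X,Y) - H(Y) = 1.957 - 0.7015 = 1.2555 bits


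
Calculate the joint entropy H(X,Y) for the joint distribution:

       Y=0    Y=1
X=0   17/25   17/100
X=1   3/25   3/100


H(X,Y) = -Σ p(x,y) log₂ p(x,y)
  p(0,0)=17/25: -0.6800 × log₂(0.6800) = 0.3783
  p(0,1)=17/100: -0.1700 × log₂(0.1700) = 0.4346
  p(1,0)=3/25: -0.1200 × log₂(0.1200) = 0.3671
  p(1,1)=3/100: -0.0300 × log₂(0.0300) = 0.1518
H(X,Y) = 1.3318 bits


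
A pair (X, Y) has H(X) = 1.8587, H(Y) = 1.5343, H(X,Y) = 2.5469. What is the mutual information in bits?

I(X;Y) = H(X) + H(Y) - H(X,Y)
I(X;Y) = 1.8587 + 1.5343 - 2.5469 = 0.8461 bits


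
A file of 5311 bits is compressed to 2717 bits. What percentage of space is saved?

Space savings = (1 - Compressed/Original) × 100%
= (1 - 2717/5311) × 100%
= 48.84%


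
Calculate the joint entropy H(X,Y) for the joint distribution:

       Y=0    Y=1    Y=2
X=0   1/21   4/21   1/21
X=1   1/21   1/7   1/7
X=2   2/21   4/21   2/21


H(X,Y) = -Σ p(x,y) log₂ p(x,y)
  p(0,0)=1/21: -0.0476 × log₂(0.0476) = 0.2092
  p(0,1)=4/21: -0.1905 × log₂(0.1905) = 0.4557
  p(0,2)=1/21: -0.0476 × log₂(0.0476) = 0.2092
  p(1,0)=1/21: -0.0476 × log₂(0.0476) = 0.2092
  p(1,1)=1/7: -0.1429 × log₂(0.1429) = 0.4011
  p(1,2)=1/7: -0.1429 × log₂(0.1429) = 0.4011
  p(2,0)=2/21: -0.0952 × log₂(0.0952) = 0.3231
  p(2,1)=4/21: -0.1905 × log₂(0.1905) = 0.4557
  p(2,2)=2/21: -0.0952 × log₂(0.0952) = 0.3231
H(X,Y) = 2.9871 bits


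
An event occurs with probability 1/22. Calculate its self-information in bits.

Information content I(x) = -log₂(p(x))
I = -log₂(1/22) = -log₂(0.0455)
I = 4.4594 bits


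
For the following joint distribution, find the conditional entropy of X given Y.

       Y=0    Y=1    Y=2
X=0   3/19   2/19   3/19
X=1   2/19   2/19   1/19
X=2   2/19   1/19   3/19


H(X|Y) = Σ_y p(y) H(X|Y=y)
  p(Y=0) = 7/19, H(X|Y=0) = 1.5567
  p(Y=1) = 5/19, H(X|Y=1) = 1.5219
  p(Y=2) = 7/19, H(X|Y=2) = 1.4488
H(X|Y) = 0.3684×1.5567 + 0.2632×1.5219 + 0.3684×1.4488 = 1.5078 bits


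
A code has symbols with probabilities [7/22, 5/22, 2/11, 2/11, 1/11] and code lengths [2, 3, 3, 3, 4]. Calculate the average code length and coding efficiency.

Average length L = Σ p_i × l_i = 2.7727 bits
Entropy H = 2.2203 bits
Efficiency η = H/L × 100% = 80.08%


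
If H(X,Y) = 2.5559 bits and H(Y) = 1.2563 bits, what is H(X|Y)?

Chain rule: H(X,Y) = H(X|Y) + H(Y)
H(X|Y) = H(X,Y) - H(Y) = 2.5559 - 1.2563 = 1.2996 bits


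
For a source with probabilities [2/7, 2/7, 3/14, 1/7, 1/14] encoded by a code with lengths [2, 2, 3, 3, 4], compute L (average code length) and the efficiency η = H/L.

Average length L = Σ p_i × l_i = 2.5000 bits
Entropy H = 2.1820 bits
Efficiency η = H/L × 100% = 87.28%


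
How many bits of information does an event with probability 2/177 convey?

Information content I(x) = -log₂(p(x))
I = -log₂(2/177) = -log₂(0.0113)
I = 6.4676 bits


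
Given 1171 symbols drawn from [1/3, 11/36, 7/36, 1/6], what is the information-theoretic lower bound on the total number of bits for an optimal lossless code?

Entropy H = 1.9412 bits/symbol
Minimum bits = H × n = 1.9412 × 1171
= 2273.13 bits


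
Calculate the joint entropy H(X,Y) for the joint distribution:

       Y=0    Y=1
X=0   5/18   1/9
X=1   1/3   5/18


H(X,Y) = -Σ p(x,y) log₂ p(x,y)
  p(0,0)=5/18: -0.2778 × log₂(0.2778) = 0.5133
  p(0,1)=1/9: -0.1111 × log₂(0.1111) = 0.3522
  p(1,0)=1/3: -0.3333 × log₂(0.3333) = 0.5283
  p(1,1)=5/18: -0.2778 × log₂(0.2778) = 0.5133
H(X,Y) = 1.9072 bits


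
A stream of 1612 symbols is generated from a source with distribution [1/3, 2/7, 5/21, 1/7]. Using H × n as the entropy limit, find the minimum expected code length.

Entropy H = 1.9387 bits/symbol
Minimum bits = H × n = 1.9387 × 1612
= 3125.20 bits


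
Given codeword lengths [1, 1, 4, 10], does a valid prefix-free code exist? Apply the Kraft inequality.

Kraft inequality: Σ 2^(-l_i) ≤ 1 for prefix-free code
Calculating: 2^(-1) + 2^(-1) + 2^(-4) + 2^(-10)
= 0.5 + 0.5 + 0.0625 + 0.0009765625
= 1.0635
Since 1.0635 > 1, prefix-free code does not exist


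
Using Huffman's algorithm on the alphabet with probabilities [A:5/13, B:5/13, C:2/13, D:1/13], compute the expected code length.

Huffman tree construction:
Combine smallest probabilities repeatedly
Resulting codes:
  A: 11 (length 2)
  B: 0 (length 1)
  C: 101 (length 3)
  D: 100 (length 3)
Average length = Σ p(s) × length(s) = 1.8462 bits


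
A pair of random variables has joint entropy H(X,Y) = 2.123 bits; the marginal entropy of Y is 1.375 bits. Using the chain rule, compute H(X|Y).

Chain rule: H(X,Y) = H(X|Y) + H(Y)
H(X|Y) = H(X,Y) - H(Y) = 2.123 - 1.375 = 0.748 bits


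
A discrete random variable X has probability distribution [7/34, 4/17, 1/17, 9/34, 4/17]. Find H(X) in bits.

H(X) = -Σ p(x) log₂ p(x)
  -7/34 × log₂(7/34) = 0.4694
  -4/17 × log₂(4/17) = 0.4912
  -1/17 × log₂(1/17) = 0.2404
  -9/34 × log₂(9/34) = 0.5076
  -4/17 × log₂(4/17) = 0.4912
H(X) = 2.1998 bits


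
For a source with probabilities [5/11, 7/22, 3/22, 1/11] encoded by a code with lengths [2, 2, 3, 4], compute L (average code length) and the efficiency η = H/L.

Average length L = Σ p_i × l_i = 2.3182 bits
Entropy H = 1.7492 bits
Efficiency η = H/L × 100% = 75.45%


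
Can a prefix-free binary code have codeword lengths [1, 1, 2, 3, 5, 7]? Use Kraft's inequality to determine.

Kraft inequality: Σ 2^(-l_i) ≤ 1 for prefix-free code
Calculating: 2^(-1) + 2^(-1) + 2^(-2) + 2^(-3) + 2^(-5) + 2^(-7)
= 0.5 + 0.5 + 0.25 + 0.125 + 0.03125 + 0.0078125
= 1.4141
Since 1.4141 > 1, prefix-free code does not exist


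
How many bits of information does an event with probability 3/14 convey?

Information content I(x) = -log₂(p(x))
I = -log₂(3/14) = -log₂(0.2143)
I = 2.2224 bits


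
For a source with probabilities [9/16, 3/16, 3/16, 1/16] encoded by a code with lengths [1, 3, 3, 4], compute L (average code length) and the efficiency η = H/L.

Average length L = Σ p_i × l_i = 1.9375 bits
Entropy H = 1.6226 bits
Efficiency η = H/L × 100% = 83.74%


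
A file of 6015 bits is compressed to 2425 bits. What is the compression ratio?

Compression ratio = Original / Compressed
= 6015 / 2425 = 2.48:1


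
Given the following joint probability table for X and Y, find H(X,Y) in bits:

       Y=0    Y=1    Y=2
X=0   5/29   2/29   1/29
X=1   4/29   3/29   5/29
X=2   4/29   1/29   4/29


H(X,Y) = -Σ p(x,y) log₂ p(x,y)
  p(0,0)=5/29: -0.1724 × log₂(0.1724) = 0.4373
  p(0,1)=2/29: -0.0690 × log₂(0.0690) = 0.2661
  p(0,2)=1/29: -0.0345 × log₂(0.0345) = 0.1675
  p(1,0)=4/29: -0.1379 × log₂(0.1379) = 0.3942
  p(1,1)=3/29: -0.1034 × log₂(0.1034) = 0.3386
  p(1,2)=5/29: -0.1724 × log₂(0.1724) = 0.4373
  p(2,0)=4/29: -0.1379 × log₂(0.1379) = 0.3942
  p(2,1)=1/29: -0.0345 × log₂(0.0345) = 0.1675
  p(2,2)=4/29: -0.1379 × log₂(0.1379) = 0.3942
H(X,Y) = 2.9968 bits


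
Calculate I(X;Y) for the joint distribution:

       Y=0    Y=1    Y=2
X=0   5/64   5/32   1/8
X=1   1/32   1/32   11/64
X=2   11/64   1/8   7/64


H(X) = 1.5491, H(Y) = 1.5671, H(X,Y) = 2.9908
I(X;Y) = H(X) + H(Y) - H(X,Y) = 0.1254 bits


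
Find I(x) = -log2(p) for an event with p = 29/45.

Information content I(x) = -log₂(p(x))
I = -log₂(29/45) = -log₂(0.6444)
I = 0.6339 bits


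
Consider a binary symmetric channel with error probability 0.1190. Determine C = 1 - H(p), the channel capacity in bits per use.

For BSC with error probability p:
C = 1 - H(p) where H(p) is binary entropy
H(0.1190) = -0.1190 × log₂(0.1190) - 0.8810 × log₂(0.8810)
H(p) = 0.5265
C = 1 - 0.5265 = 0.4735 bits/use


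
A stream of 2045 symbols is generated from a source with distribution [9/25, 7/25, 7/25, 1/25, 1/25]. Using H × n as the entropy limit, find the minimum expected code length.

Entropy H = 1.9306 bits/symbol
Minimum bits = H × n = 1.9306 × 2045
= 3948.00 bits


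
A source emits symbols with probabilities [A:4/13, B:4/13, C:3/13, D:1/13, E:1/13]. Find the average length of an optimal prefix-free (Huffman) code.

Huffman tree construction:
Combine smallest probabilities repeatedly
Resulting codes:
  A: 10 (length 2)
  B: 11 (length 2)
  C: 01 (length 2)
  D: 000 (length 3)
  E: 001 (length 3)
Average length = Σ p(s) × length(s) = 2.1538 bits


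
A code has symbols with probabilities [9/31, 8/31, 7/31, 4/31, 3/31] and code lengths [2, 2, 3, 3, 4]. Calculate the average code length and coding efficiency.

Average length L = Σ p_i × l_i = 2.5484 bits
Entropy H = 2.2143 bits
Efficiency η = H/L × 100% = 86.89%


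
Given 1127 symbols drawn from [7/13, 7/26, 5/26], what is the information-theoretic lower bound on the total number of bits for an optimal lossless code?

Entropy H = 1.4480 bits/symbol
Minimum bits = H × n = 1.4480 × 1127
= 1631.87 bits


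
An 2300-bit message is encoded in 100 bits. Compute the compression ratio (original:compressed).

Compression ratio = Original / Compressed
= 2300 / 100 = 23.00:1


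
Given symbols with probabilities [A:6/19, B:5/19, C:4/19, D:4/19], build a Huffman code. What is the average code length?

Huffman tree construction:
Combine smallest probabilities repeatedly
Resulting codes:
  A: 11 (length 2)
  B: 10 (length 2)
  C: 00 (length 2)
  D: 01 (length 2)
Average length = Σ p(s) × length(s) = 2.0000 bits


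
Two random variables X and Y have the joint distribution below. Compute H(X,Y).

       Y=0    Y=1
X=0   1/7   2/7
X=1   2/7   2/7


H(X,Y) = -Σ p(x,y) log₂ p(x,y)
  p(0,0)=1/7: -0.1429 × log₂(0.1429) = 0.4011
  p(0,1)=2/7: -0.2857 × log₂(0.2857) = 0.5164
  p(1,0)=2/7: -0.2857 × log₂(0.2857) = 0.5164
  p(1,1)=2/7: -0.2857 × log₂(0.2857) = 0.5164
H(X,Y) = 1.9502 bits


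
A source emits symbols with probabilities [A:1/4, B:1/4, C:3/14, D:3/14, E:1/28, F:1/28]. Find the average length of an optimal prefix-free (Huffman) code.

Huffman tree construction:
Combine smallest probabilities repeatedly
Resulting codes:
  A: 01 (length 2)
  B: 10 (length 2)
  C: 111 (length 3)
  D: 00 (length 2)
  E: 1100 (length 4)
  F: 1101 (length 4)
Average length = Σ p(s) × length(s) = 2.3571 bits


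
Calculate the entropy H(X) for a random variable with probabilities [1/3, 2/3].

H(X) = -Σ p(x) log₂ p(x)
  -1/3 × log₂(1/3) = 0.5283
  -2/3 × log₂(2/3) = 0.3900
H(X) = 0.9183 bits


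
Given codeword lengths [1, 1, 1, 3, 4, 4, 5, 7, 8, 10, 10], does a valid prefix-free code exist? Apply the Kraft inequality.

Kraft inequality: Σ 2^(-l_i) ≤ 1 for prefix-free code
Calculating: 2^(-1) + 2^(-1) + 2^(-1) + 2^(-3) + 2^(-4) + 2^(-4) + 2^(-5) + 2^(-7) + 2^(-8) + 2^(-10) + 2^(-10)
= 0.5 + 0.5 + 0.5 + 0.125 + 0.0625 + 0.0625 + 0.03125 + 0.0078125 + 0.00390625 + 0.0009765625 + 0.0009765625
= 1.7949
Since 1.7949 > 1, prefix-free code does not exist


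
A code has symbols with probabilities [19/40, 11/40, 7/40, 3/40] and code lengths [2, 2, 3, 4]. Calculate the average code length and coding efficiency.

Average length L = Σ p_i × l_i = 2.3250 bits
Entropy H = 1.7427 bits
Efficiency η = H/L × 100% = 74.95%


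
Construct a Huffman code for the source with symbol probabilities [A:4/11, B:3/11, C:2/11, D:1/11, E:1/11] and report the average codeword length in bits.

Huffman tree construction:
Combine smallest probabilities repeatedly
Resulting codes:
  A: 11 (length 2)
  B: 10 (length 2)
  C: 00 (length 2)
  D: 010 (length 3)
  E: 011 (length 3)
Average length = Σ p(s) × length(s) = 2.1818 bits


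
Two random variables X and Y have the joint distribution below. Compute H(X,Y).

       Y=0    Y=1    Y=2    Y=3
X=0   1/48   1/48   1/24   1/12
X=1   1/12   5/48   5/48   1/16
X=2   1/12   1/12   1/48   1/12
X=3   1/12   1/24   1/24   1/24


H(X,Y) = -Σ p(x,y) log₂ p(x,y)
  p(0,0)=1/48: -0.0208 × log₂(0.0208) = 0.1164
  p(0,1)=1/48: -0.0208 × log₂(0.0208) = 0.1164
  p(0,2)=1/24: -0.0417 × log₂(0.0417) = 0.1910
  p(0,3)=1/12: -0.0833 × log₂(0.0833) = 0.2987
  p(1,0)=1/12: -0.0833 × log₂(0.0833) = 0.2987
  p(1,1)=5/48: -0.1042 × log₂(0.1042) = 0.3399
  p(1,2)=5/48: -0.1042 × log₂(0.1042) = 0.3399
  p(1,3)=1/16: -0.0625 × log₂(0.0625) = 0.2500
  p(2,0)=1/12: -0.0833 × log₂(0.0833) = 0.2987
  p(2,1)=1/12: -0.0833 × log₂(0.0833) = 0.2987
  p(2,2)=1/48: -0.0208 × log₂(0.0208) = 0.1164
  p(2,3)=1/12: -0.0833 × log₂(0.0833) = 0.2987
  p(3,0)=1/12: -0.0833 × log₂(0.0833) = 0.2987
  p(3,1)=1/24: -0.0417 × log₂(0.0417) = 0.1910
  p(3,2)=1/24: -0.0417 × log₂(0.0417) = 0.1910
  p(3,3)=1/24: -0.0417 × log₂(0.0417) = 0.1910
H(X,Y) = 3.8355 bits


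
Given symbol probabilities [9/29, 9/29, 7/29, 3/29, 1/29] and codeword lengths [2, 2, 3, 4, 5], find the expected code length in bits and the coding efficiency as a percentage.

Average length L = Σ p_i × l_i = 2.5517 bits
Entropy H = 2.0488 bits
Efficiency η = H/L × 100% = 80.29%


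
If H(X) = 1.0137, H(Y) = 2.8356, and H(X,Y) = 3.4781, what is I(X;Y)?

I(X;Y) = H(X) + H(Y) - H(X,Y)
I(X;Y) = 1.0137 + 2.8356 - 3.4781 = 0.3712 bits


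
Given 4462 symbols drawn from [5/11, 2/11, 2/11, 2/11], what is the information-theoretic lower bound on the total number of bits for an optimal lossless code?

Entropy H = 1.8586 bits/symbol
Minimum bits = H × n = 1.8586 × 4462
= 8292.87 bits


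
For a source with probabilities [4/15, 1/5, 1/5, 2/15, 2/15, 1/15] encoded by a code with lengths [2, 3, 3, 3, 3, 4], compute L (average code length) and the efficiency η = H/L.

Average length L = Σ p_i × l_i = 2.8000 bits
Entropy H = 2.4729 bits
Efficiency η = H/L × 100% = 88.32%


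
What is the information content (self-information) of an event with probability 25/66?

Information content I(x) = -log₂(p(x))
I = -log₂(25/66) = -log₂(0.3788)
I = 1.4005 bits


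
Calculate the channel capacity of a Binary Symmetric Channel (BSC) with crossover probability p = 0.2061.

For BSC with error probability p:
C = 1 - H(p) where H(p) is binary entropy
H(0.2061) = -0.2061 × log₂(0.2061) - 0.7939 × log₂(0.7939)
H(p) = 0.7340
C = 1 - 0.7340 = 0.2660 bits/use


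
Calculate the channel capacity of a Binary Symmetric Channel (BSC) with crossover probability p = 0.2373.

For BSC with error probability p:
C = 1 - H(p) where H(p) is binary entropy
H(0.2373) = -0.2373 × log₂(0.2373) - 0.7627 × log₂(0.7627)
H(p) = 0.7905
C = 1 - 0.7905 = 0.2095 bits/use


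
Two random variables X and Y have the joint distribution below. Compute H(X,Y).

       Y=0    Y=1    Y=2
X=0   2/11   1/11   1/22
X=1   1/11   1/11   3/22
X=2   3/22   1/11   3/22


H(X,Y) = -Σ p(x,y) log₂ p(x,y)
  p(0,0)=2/11: -0.1818 × log₂(0.1818) = 0.4472
  p(0,1)=1/11: -0.0909 × log₂(0.0909) = 0.3145
  p(0,2)=1/22: -0.0455 × log₂(0.0455) = 0.2027
  p(1,0)=1/11: -0.0909 × log₂(0.0909) = 0.3145
  p(1,1)=1/11: -0.0909 × log₂(0.0909) = 0.3145
  p(1,2)=3/22: -0.1364 × log₂(0.1364) = 0.3920
  p(2,0)=3/22: -0.1364 × log₂(0.1364) = 0.3920
  p(2,1)=1/11: -0.0909 × log₂(0.0909) = 0.3145
  p(2,2)=3/22: -0.1364 × log₂(0.1364) = 0.3920
H(X,Y) = 3.0838 bits


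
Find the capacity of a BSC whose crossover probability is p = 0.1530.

For BSC with error probability p:
C = 1 - H(p) where H(p) is binary entropy
H(0.1530) = -0.1530 × log₂(0.1530) - 0.8470 × log₂(0.8470)
H(p) = 0.6173
C = 1 - 0.6173 = 0.3827 bits/use


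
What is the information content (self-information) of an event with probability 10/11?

Information content I(x) = -log₂(p(x))
I = -log₂(10/11) = -log₂(0.9091)
I = 0.1375 bits


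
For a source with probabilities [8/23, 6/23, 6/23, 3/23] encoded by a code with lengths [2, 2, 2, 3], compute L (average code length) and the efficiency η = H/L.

Average length L = Σ p_i × l_i = 2.1304 bits
Entropy H = 1.9247 bits
Efficiency η = H/L × 100% = 90.34%


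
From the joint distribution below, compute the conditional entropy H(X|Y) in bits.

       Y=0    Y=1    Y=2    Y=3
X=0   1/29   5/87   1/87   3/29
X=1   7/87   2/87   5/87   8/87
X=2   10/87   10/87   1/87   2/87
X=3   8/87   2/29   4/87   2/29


H(X|Y) = Σ_y p(y) H(X|Y=y)
  p(Y=0) = 28/87, H(X|Y=0) = 1.8922
  p(Y=1) = 23/87, H(X|Y=1) = 1.8132
  p(Y=2) = 11/87, H(X|Y=2) = 1.6767
  p(Y=3) = 25/87, H(X|Y=3) = 1.8423
H(X|Y) = 0.3218×1.8922 + 0.2644×1.8132 + 0.1264×1.6767 + 0.2874×1.8423 = 1.8297 bits


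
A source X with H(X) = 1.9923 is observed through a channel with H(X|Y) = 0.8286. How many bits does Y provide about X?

I(X;Y) = H(X) - H(X|Y)
I(X;Y) = 1.9923 - 0.8286 = 1.1637 bits


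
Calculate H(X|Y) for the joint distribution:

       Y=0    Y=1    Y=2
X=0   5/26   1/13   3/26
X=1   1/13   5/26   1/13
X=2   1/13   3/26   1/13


H(X|Y) = Σ_y p(y) H(X|Y=y)
  p(Y=0) = 9/26, H(X|Y=0) = 1.4355
  p(Y=1) = 5/13, H(X|Y=1) = 1.4855
  p(Y=2) = 7/26, H(X|Y=2) = 1.5567
H(X|Y) = 0.3462×1.4355 + 0.3846×1.4855 + 0.2692×1.5567 = 1.4873 bits


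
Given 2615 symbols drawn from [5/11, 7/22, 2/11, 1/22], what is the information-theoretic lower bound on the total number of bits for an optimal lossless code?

Entropy H = 1.6926 bits/symbol
Minimum bits = H × n = 1.6926 × 2615
= 4426.09 bits


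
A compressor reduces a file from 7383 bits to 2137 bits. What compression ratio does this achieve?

Compression ratio = Original / Compressed
= 7383 / 2137 = 3.45:1


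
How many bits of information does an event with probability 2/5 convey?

Information content I(x) = -log₂(p(x))
I = -log₂(2/5) = -log₂(0.4000)
I = 1.3219 bits


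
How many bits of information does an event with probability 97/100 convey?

Information content I(x) = -log₂(p(x))
I = -log₂(97/100) = -log₂(0.9700)
I = 0.0439 bits


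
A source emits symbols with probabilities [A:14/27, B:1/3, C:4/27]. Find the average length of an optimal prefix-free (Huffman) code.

Huffman tree construction:
Combine smallest probabilities repeatedly
Resulting codes:
  A: 1 (length 1)
  B: 01 (length 2)
  C: 00 (length 2)
Average length = Σ p(s) × length(s) = 1.4815 bits


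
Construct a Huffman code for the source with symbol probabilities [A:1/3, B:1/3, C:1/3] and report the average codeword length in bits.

Huffman tree construction:
Combine smallest probabilities repeatedly
Resulting codes:
  A: 10 (length 2)
  B: 11 (length 2)
  C: 0 (length 1)
Average length = Σ p(s) × length(s) = 1.6667 bits


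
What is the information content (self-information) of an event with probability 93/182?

Information content I(x) = -log₂(p(x))
I = -log₂(93/182) = -log₂(0.5110)
I = 0.9686 bits


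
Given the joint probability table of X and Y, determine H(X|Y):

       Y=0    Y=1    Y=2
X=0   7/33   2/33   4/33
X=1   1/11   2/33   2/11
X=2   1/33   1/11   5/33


H(X|Y) = Σ_y p(y) H(X|Y=y)
  p(Y=0) = 1/3, H(X|Y=0) = 1.2407
  p(Y=1) = 7/33, H(X|Y=1) = 1.5567
  p(Y=2) = 5/11, H(X|Y=2) = 1.5656
H(X|Y) = 0.3333×1.2407 + 0.2121×1.5567 + 0.4545×1.5656 = 1.4554 bits


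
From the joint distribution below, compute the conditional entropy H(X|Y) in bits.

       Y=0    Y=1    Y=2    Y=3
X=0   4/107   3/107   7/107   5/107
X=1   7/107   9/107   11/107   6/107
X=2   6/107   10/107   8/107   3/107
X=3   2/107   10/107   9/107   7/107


H(X|Y) = Σ_y p(y) H(X|Y=y)
  p(Y=0) = 19/107, H(X|Y=0) = 1.8710
  p(Y=1) = 32/107, H(X|Y=1) = 1.8837
  p(Y=2) = 35/107, H(X|Y=2) = 1.9797
  p(Y=3) = 21/107, H(X|Y=3) = 1.9387
H(X|Y) = 0.1776×1.8710 + 0.2991×1.8837 + 0.3271×1.9797 + 0.1963×1.9387 = 1.9236 bits


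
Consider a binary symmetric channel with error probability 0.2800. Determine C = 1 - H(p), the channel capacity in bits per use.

For BSC with error probability p:
C = 1 - H(p) where H(p) is binary entropy
H(0.2800) = -0.2800 × log₂(0.2800) - 0.7200 × log₂(0.7200)
H(p) = 0.8555
C = 1 - 0.8555 = 0.1445 bits/use


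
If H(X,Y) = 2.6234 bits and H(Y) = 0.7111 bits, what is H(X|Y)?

Chain rule: H(X,Y) = H(X|Y) + H(Y)
H(X|Y) = H(X,Y) - H(Y) = 2.6234 - 0.7111 = 1.9123 bits


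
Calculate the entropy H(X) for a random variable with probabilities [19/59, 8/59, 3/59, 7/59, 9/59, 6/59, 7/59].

H(X) = -Σ p(x) log₂ p(x)
  -19/59 × log₂(19/59) = 0.5264
  -8/59 × log₂(8/59) = 0.3909
  -3/59 × log₂(3/59) = 0.2185
  -7/59 × log₂(7/59) = 0.3649
  -9/59 × log₂(9/59) = 0.4138
  -6/59 × log₂(6/59) = 0.3354
  -7/59 × log₂(7/59) = 0.3649
H(X) = 2.6147 bits


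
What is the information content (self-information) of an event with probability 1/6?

Information content I(x) = -log₂(p(x))
I = -log₂(1/6) = -log₂(0.1667)
I = 2.5850 bits


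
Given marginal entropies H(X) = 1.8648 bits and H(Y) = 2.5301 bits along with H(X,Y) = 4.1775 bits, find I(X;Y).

I(X;Y) = H(X) + H(Y) - H(X,Y)
I(X;Y) = 1.8648 + 2.5301 - 4.1775 = 0.2174 bits


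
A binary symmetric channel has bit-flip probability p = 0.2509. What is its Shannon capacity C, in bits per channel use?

For BSC with error probability p:
C = 1 - H(p) where H(p) is binary entropy
H(0.2509) = -0.2509 × log₂(0.2509) - 0.7491 × log₂(0.7491)
H(p) = 0.8127
C = 1 - 0.8127 = 0.1873 bits/use


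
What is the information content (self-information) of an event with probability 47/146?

Information content I(x) = -log₂(p(x))
I = -log₂(47/146) = -log₂(0.3219)
I = 1.6352 bits


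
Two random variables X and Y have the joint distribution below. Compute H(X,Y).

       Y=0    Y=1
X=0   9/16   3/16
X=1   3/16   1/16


H(X,Y) = -Σ p(x,y) log₂ p(x,y)
  p(0,0)=9/16: -0.5625 × log₂(0.5625) = 0.4669
  p(0,1)=3/16: -0.1875 × log₂(0.1875) = 0.4528
  p(1,0)=3/16: -0.1875 × log₂(0.1875) = 0.4528
  p(1,1)=1/16: -0.0625 × log₂(0.0625) = 0.2500
H(X,Y) = 1.6226 bits


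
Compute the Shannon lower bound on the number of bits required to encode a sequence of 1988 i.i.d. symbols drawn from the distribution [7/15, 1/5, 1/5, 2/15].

Entropy H = 1.8295 bits/symbol
Minimum bits = H × n = 1.8295 × 1988
= 3636.99 bits


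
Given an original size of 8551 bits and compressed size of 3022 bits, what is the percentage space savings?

Space savings = (1 - Compressed/Original) × 100%
= (1 - 3022/8551) × 100%
= 64.66%


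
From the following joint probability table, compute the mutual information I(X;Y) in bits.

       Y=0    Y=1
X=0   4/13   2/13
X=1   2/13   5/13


H(X) = 0.9957, H(Y) = 0.9957, H(X,Y) = 1.8843
I(X;Y) = H(X) + H(Y) - H(X,Y) = 0.1071 bits


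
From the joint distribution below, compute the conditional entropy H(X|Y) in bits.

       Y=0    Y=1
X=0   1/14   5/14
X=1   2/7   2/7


H(X|Y) = Σ_y p(y) H(X|Y=y)
  p(Y=0) = 5/14, H(X|Y=0) = 0.7219
  p(Y=1) = 9/14, H(X|Y=1) = 0.9911
H(X|Y) = 0.3571×0.7219 + 0.6429×0.9911 = 0.8950 bits


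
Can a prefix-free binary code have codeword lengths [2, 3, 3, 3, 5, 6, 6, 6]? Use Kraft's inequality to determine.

Kraft inequality: Σ 2^(-l_i) ≤ 1 for prefix-free code
Calculating: 2^(-2) + 2^(-3) + 2^(-3) + 2^(-3) + 2^(-5) + 2^(-6) + 2^(-6) + 2^(-6)
= 0.25 + 0.125 + 0.125 + 0.125 + 0.03125 + 0.015625 + 0.015625 + 0.015625
= 0.7031
Since 0.7031 ≤ 1, prefix-free code exists


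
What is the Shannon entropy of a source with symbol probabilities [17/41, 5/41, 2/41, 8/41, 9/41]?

H(X) = -Σ p(x) log₂ p(x)
  -17/41 × log₂(17/41) = 0.5266
  -5/41 × log₂(5/41) = 0.3702
  -2/41 × log₂(2/41) = 0.2126
  -8/41 × log₂(8/41) = 0.4600
  -9/41 × log₂(9/41) = 0.4802
H(X) = 2.0496 bits


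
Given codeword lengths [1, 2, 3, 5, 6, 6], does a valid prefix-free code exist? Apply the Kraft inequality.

Kraft inequality: Σ 2^(-l_i) ≤ 1 for prefix-free code
Calculating: 2^(-1) + 2^(-2) + 2^(-3) + 2^(-5) + 2^(-6) + 2^(-6)
= 0.5 + 0.25 + 0.125 + 0.03125 + 0.015625 + 0.015625
= 0.9375
Since 0.9375 ≤ 1, prefix-free code exists


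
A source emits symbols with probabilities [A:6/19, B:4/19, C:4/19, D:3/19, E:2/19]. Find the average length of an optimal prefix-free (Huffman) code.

Huffman tree construction:
Combine smallest probabilities repeatedly
Resulting codes:
  A: 11 (length 2)
  B: 00 (length 2)
  C: 01 (length 2)
  D: 101 (length 3)
  E: 100 (length 3)
Average length = Σ p(s) × length(s) = 2.2632 bits


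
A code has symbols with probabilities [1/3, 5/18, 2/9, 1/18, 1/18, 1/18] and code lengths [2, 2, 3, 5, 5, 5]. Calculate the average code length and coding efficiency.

Average length L = Σ p_i × l_i = 2.7222 bits
Entropy H = 2.2188 bits
Efficiency η = H/L × 100% = 81.51%


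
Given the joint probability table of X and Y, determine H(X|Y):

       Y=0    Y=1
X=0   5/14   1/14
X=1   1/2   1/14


H(X|Y) = Σ_y p(y) H(X|Y=y)
  p(Y=0) = 6/7, H(X|Y=0) = 0.9799
  p(Y=1) = 1/7, H(X|Y=1) = 1.0000
H(X|Y) = 0.8571×0.9799 + 0.1429×1.0000 = 0.9827 bits


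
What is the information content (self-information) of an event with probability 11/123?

Information content I(x) = -log₂(p(x))
I = -log₂(11/123) = -log₂(0.0894)
I = 3.4831 bits


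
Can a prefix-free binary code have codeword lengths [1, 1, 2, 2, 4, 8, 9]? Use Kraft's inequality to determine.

Kraft inequality: Σ 2^(-l_i) ≤ 1 for prefix-free code
Calculating: 2^(-1) + 2^(-1) + 2^(-2) + 2^(-2) + 2^(-4) + 2^(-8) + 2^(-9)
= 0.5 + 0.5 + 0.25 + 0.25 + 0.0625 + 0.00390625 + 0.001953125
= 1.5684
Since 1.5684 > 1, prefix-free code does not exist


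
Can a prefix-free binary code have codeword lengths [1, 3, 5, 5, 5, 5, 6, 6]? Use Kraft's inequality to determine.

Kraft inequality: Σ 2^(-l_i) ≤ 1 for prefix-free code
Calculating: 2^(-1) + 2^(-3) + 2^(-5) + 2^(-5) + 2^(-5) + 2^(-5) + 2^(-6) + 2^(-6)
= 0.5 + 0.125 + 0.03125 + 0.03125 + 0.03125 + 0.03125 + 0.015625 + 0.015625
= 0.7812
Since 0.7812 ≤ 1, prefix-free code exists


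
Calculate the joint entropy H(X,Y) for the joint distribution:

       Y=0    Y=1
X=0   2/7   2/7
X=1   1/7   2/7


H(X,Y) = -Σ p(x,y) log₂ p(x,y)
  p(0,0)=2/7: -0.2857 × log₂(0.2857) = 0.5164
  p(0,1)=2/7: -0.2857 × log₂(0.2857) = 0.5164
  p(1,0)=1/7: -0.1429 × log₂(0.1429) = 0.4011
  p(1,1)=2/7: -0.2857 × log₂(0.2857) = 0.5164
H(X,Y) = 1.9502 bits


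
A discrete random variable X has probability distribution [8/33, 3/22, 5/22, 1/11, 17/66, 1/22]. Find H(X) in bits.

H(X) = -Σ p(x) log₂ p(x)
  -8/33 × log₂(8/33) = 0.4956
  -3/22 × log₂(3/22) = 0.3920
  -5/22 × log₂(5/22) = 0.4858
  -1/11 × log₂(1/11) = 0.3145
  -17/66 × log₂(17/66) = 0.5041
  -1/22 × log₂(1/22) = 0.2027
H(X) = 2.3946 bits


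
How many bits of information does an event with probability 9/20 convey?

Information content I(x) = -log₂(p(x))
I = -log₂(9/20) = -log₂(0.4500)
I = 1.1520 bits


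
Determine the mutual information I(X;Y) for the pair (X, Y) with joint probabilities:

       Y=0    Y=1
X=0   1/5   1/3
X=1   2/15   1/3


H(X) = 0.9968, H(Y) = 0.9183, H(X,Y) = 1.9086
I(X;Y) = H(X) + H(Y) - H(X,Y) = 0.0065 bits


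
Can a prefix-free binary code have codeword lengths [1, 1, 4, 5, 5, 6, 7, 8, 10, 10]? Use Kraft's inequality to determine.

Kraft inequality: Σ 2^(-l_i) ≤ 1 for prefix-free code
Calculating: 2^(-1) + 2^(-1) + 2^(-4) + 2^(-5) + 2^(-5) + 2^(-6) + 2^(-7) + 2^(-8) + 2^(-10) + 2^(-10)
= 0.5 + 0.5 + 0.0625 + 0.03125 + 0.03125 + 0.015625 + 0.0078125 + 0.00390625 + 0.0009765625 + 0.0009765625
= 1.1543
Since 1.1543 > 1, prefix-free code does not exist


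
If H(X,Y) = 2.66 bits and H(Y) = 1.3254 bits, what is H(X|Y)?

Chain rule: H(X,Y) = H(X|Y) + H(Y)
H(X|Y) = H(X,Y) - H(Y) = 2.66 - 1.3254 = 1.3346 bits


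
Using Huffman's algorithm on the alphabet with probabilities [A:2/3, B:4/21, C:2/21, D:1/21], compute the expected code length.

Huffman tree construction:
Combine smallest probabilities repeatedly
Resulting codes:
  A: 1 (length 1)
  B: 01 (length 2)
  C: 001 (length 3)
  D: 000 (length 3)
Average length = Σ p(s) × length(s) = 1.4762 bits


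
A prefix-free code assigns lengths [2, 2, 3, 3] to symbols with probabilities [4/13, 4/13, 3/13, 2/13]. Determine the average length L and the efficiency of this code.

Average length L = Σ p_i × l_i = 2.3846 bits
Entropy H = 1.9501 bits
Efficiency η = H/L × 100% = 81.78%


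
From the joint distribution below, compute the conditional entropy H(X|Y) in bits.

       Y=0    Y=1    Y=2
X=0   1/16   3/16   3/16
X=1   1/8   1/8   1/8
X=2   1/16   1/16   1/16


H(X|Y) = Σ_y p(y) H(X|Y=y)
  p(Y=0) = 1/4, H(X|Y=0) = 1.5000
  p(Y=1) = 3/8, H(X|Y=1) = 1.4591
  p(Y=2) = 3/8, H(X|Y=2) = 1.4591
H(X|Y) = 0.2500×1.5000 + 0.3750×1.4591 + 0.3750×1.4591 = 1.4694 bits


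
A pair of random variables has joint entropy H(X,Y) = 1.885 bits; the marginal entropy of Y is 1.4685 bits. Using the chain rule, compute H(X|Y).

Chain rule: H(X,Y) = H(X|Y) + H(Y)
H(X|Y) = H(X,Y) - H(Y) = 1.885 - 1.4685 = 0.4165 bits
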